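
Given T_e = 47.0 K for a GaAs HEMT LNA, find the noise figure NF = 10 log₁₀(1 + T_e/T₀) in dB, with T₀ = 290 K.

0.652 dB

F = 1 + T_e/T₀ = 1 + 47.0/290 = 1.16207
NF = 10 log₁₀(1.16207) = 0.652 dB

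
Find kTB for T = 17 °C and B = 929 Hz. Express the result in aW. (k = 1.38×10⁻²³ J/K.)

T = 17 °C + 273.15 = 290.15 K
P_n = kTB = 1.38×10⁻²³ × 290.15 × 9.29×10² = 3.72×10⁻¹⁸ W = 3.72 aW

3.72 aW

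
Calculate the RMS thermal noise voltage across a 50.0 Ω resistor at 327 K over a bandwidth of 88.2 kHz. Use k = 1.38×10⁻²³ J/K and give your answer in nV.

282 nV

V_n = √(4kTRB)
4kTRB = 4 × 1.38×10⁻²³ × 327 × 5.00×10¹ × 8.82×10⁴ = 7.96×10⁻¹⁴ V²
V_n = √(7.96×10⁻¹⁴) = 2.82×10⁻⁷ V = 282 nV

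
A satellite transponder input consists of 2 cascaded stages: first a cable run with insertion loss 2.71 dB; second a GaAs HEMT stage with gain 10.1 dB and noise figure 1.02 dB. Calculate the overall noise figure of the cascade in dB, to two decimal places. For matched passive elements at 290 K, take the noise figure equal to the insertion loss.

3.73 dB

Convert to linear (a loss of L dB is a gain of −L dB): F_i = 10^(NF_i/10), G_i = 10^(G_i,dB/10)
  Stage 1: F_1 = 10^(2.71/10) = 1.866, G_1 = 10^(−2.71/10) = 0.5358
  Stage 2: F_2 = 10^(1.02/10) = 1.265, G_2 = 10^(10.1/10) = 10.23
Friis cascade:
  F = 1.866 + (1.265 − 1)/0.5358 = 2.360
NF = 10 log₁₀(2.360) = 3.73 dB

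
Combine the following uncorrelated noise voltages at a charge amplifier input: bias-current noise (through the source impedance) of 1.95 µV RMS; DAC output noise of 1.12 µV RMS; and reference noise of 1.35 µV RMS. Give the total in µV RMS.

Uncorrelated sources add in power (mean-square): V_tot = √(ΣV_i²)
V_tot = √[(1.95×10⁻⁶)² + (1.12×10⁻⁶)² + (1.35×10⁻⁶)²] = 2.62×10⁻⁶ V = 2.62 µV

2.62 µV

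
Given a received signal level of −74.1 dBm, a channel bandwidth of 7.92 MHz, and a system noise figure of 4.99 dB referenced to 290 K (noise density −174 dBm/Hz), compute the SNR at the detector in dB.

Noise floor: N = −174 + 10 log₁₀(B) + NF
10 log₁₀(7.92×10⁶) = 68.99 dB
N = −174 + 68.99 + 4.99 = −100.02 dBm
SNR = P_sig − N = −74.1 − (−100.02) = 25.92 dB → 25.9 dB

25.9 dB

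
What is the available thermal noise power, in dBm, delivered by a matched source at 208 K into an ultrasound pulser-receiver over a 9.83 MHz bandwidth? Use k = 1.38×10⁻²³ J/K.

−105.5 dBm

P_n = kTB = 1.38×10⁻²³ × 208 × 9.83×10⁶ = 2.82×10⁻¹⁴ W
In dBm: 10 log₁₀(2.82×10⁻¹⁴ / 10⁻³) = −105.5 dBm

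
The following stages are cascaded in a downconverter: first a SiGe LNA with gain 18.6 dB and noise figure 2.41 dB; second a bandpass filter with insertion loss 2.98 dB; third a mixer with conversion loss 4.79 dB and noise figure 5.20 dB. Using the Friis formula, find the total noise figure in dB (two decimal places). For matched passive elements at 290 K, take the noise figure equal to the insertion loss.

2.60 dB

Convert to linear (a loss of L dB is a gain of −L dB): F_i = 10^(NF_i/10), G_i = 10^(G_i,dB/10)
  Stage 1: F_1 = 10^(2.41/10) = 1.742, G_1 = 10^(18.6/10) = 72.44
  Stage 2: F_2 = 10^(2.98/10) = 1.986, G_2 = 10^(−2.98/10) = 0.5035
  Stage 3: F_3 = 10^(5.20/10) = 3.311, G_3 = 10^(−4.79/10) = 0.3319
Friis cascade:
  F = 1.742 + (1.986 − 1)/72.44 + (3.311 − 1)/36.48 = 1.819
NF = 10 log₁₀(1.819) = 2.60 dB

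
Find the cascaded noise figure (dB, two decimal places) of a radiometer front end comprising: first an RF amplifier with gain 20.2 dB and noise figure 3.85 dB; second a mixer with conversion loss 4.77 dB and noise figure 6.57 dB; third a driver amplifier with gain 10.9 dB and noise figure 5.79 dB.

4.05 dB

Convert to linear (a loss of L dB is a gain of −L dB): F_i = 10^(NF_i/10), G_i = 10^(G_i,dB/10)
  Stage 1: F_1 = 10^(3.85/10) = 2.427, G_1 = 10^(20.2/10) = 104.7
  Stage 2: F_2 = 10^(6.57/10) = 4.539, G_2 = 10^(−4.77/10) = 0.3334
  Stage 3: F_3 = 10^(5.79/10) = 3.793, G_3 = 10^(10.9/10) = 12.30
Friis cascade:
  F = 2.427 + (4.539 − 1)/104.7 + (3.793 − 1)/34.91 = 2.540
NF = 10 log₁₀(2.540) = 4.05 dB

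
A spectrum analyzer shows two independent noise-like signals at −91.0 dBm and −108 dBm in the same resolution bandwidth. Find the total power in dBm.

−90.9 dBm

Convert to linear, add, convert back:
P₁ = 7.94×10⁻¹³ W, P₂ = 1.58×10⁻¹⁴ W
P_tot = 8.10×10⁻¹³ W → 10 log₁₀(P_tot / 10⁻³) = −90.9 dBm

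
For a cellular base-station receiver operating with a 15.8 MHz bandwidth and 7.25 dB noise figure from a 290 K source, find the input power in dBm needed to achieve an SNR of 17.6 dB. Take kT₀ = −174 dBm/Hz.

Sensitivity = −174 + 10 log₁₀(B) + NF + SNR_min
= −174 + 71.99 + 7.25 + 17.6
= −77.16 dBm → −77.2 dBm

−77.2 dBm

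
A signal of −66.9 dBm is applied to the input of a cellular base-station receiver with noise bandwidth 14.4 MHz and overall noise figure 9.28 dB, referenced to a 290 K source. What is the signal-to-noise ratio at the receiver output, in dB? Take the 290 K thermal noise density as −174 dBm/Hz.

Noise floor: N = −174 + 10 log₁₀(B) + NF
10 log₁₀(1.44×10⁷) = 71.58 dB
N = −174 + 71.58 + 9.28 = −93.14 dBm
SNR = P_sig − N = −66.9 − (−93.14) = 26.24 dB → 26.2 dB

26.2 dB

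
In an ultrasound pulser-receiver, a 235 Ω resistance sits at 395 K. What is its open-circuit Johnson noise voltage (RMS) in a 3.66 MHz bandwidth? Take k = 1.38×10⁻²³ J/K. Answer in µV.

V_n = √(4kTRB)
4kTRB = 4 × 1.38×10⁻²³ × 395 × 2.35×10² × 3.66×10⁶ = 1.88×10⁻¹¹ V²
V_n = √(1.88×10⁻¹¹) = 4.33×10⁻⁶ V = 4.33 µV

4.33 µV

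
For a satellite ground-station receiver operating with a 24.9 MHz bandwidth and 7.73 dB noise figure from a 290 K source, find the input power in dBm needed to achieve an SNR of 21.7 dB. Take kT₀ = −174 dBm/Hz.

Sensitivity = −174 + 10 log₁₀(B) + NF + SNR_min
= −174 + 73.96 + 7.73 + 21.7
= −70.61 dBm → −70.6 dBm

−70.6 dBm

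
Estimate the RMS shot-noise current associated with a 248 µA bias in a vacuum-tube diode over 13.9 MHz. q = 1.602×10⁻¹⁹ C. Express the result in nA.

33.2 nA

I_n = √(2qI·B)
2qI·B = 2 × 1.602×10⁻¹⁹ × 2.48×10⁻⁴ × 1.39×10⁷ = 1.10×10⁻¹⁵ A²
I_n = √(1.10×10⁻¹⁵) = 3.32×10⁻⁸ A = 33.2 nA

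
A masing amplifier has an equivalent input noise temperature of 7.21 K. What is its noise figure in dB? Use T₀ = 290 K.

F = 1 + T_e/T₀ = 1 + 7.21/290 = 1.02486
NF = 10 log₁₀(1.02486) = 0.107 dB

0.107 dB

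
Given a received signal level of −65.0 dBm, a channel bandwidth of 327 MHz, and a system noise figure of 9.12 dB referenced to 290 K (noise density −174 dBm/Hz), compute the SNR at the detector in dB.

Noise floor: N = −174 + 10 log₁₀(B) + NF
10 log₁₀(3.27×10⁸) = 85.15 dB
N = −174 + 85.15 + 9.12 = −79.73 dBm
SNR = P_sig − N = −65.0 − (−79.73) = 14.73 dB → 14.7 dB

14.7 dB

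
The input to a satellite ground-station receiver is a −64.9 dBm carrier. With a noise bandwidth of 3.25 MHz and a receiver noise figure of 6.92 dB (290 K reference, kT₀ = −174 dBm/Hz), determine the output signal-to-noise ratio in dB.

Noise floor: N = −174 + 10 log₁₀(B) + NF
10 log₁₀(3.25×10⁶) = 65.12 dB
N = −174 + 65.12 + 6.92 = −101.96 dBm
SNR = P_sig − N = −64.9 − (−101.96) = 37.06 dB → 37.1 dB

37.1 dB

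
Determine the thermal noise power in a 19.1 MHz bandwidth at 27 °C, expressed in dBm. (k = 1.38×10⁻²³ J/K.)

−101.0 dBm

T = 27 °C + 273.15 = 300.15 K
P_n = kTB = 1.38×10⁻²³ × 300.15 × 1.91×10⁷ = 7.91×10⁻¹⁴ W
In dBm: 10 log₁₀(7.91×10⁻¹⁴ / 10⁻³) = −101.0 dBm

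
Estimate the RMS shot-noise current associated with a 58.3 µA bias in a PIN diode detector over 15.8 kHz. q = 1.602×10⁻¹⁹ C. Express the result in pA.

543 pA

I_n = √(2qI·B)
2qI·B = 2 × 1.602×10⁻¹⁹ × 5.83×10⁻⁵ × 1.58×10⁴ = 2.95×10⁻¹⁹ A²
I_n = √(2.95×10⁻¹⁹) = 5.43×10⁻¹⁰ A = 543 pA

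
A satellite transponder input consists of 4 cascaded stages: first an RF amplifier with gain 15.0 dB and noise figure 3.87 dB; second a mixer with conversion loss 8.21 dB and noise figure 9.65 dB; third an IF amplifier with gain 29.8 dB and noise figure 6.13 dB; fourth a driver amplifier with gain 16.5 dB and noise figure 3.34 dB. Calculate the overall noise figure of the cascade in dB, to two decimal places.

Convert to linear (a loss of L dB is a gain of −L dB): F_i = 10^(NF_i/10), G_i = 10^(G_i,dB/10)
  Stage 1: F_1 = 10^(3.87/10) = 2.438, G_1 = 10^(15.0/10) = 31.62
  Stage 2: F_2 = 10^(9.65/10) = 9.226, G_2 = 10^(−8.21/10) = 0.1510
  Stage 3: F_3 = 10^(6.13/10) = 4.102, G_3 = 10^(29.8/10) = 955.0
  Stage 4: F_4 = 10^(3.34/10) = 2.158, G_4 = 10^(16.5/10) = 44.67
Friis cascade:
  F = 2.438 + (9.226 − 1)/31.62 + (4.102 − 1)/4.775 + (2.158 − 1)/4560 = 3.348
NF = 10 log₁₀(3.348) = 5.25 dB

5.25 dB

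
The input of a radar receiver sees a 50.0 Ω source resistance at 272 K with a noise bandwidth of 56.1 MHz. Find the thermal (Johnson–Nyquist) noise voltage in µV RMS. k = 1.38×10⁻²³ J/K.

6.49 µV

V_n = √(4kTRB)
4kTRB = 4 × 1.38×10⁻²³ × 272 × 5.00×10¹ × 5.61×10⁷ = 4.21×10⁻¹¹ V²
V_n = √(4.21×10⁻¹¹) = 6.49×10⁻⁶ V = 6.49 µV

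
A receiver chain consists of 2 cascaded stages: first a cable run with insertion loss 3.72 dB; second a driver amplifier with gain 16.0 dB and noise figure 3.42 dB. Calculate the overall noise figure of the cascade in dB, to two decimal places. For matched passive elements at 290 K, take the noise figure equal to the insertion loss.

Convert to linear (a loss of L dB is a gain of −L dB): F_i = 10^(NF_i/10), G_i = 10^(G_i,dB/10)
  Stage 1: F_1 = 10^(3.72/10) = 2.355, G_1 = 10^(−3.72/10) = 0.4246
  Stage 2: F_2 = 10^(3.42/10) = 2.198, G_2 = 10^(16.0/10) = 39.81
Friis cascade:
  F = 2.355 + (2.198 − 1)/0.4246 = 5.176
NF = 10 log₁₀(5.176) = 7.14 dB

7.14 dB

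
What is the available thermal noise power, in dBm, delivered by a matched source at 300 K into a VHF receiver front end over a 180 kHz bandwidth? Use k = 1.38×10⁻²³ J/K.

P_n = kTB = 1.38×10⁻²³ × 300 × 1.80×10⁵ = 7.45×10⁻¹⁶ W
In dBm: 10 log₁₀(7.45×10⁻¹⁶ / 10⁻³) = −121.3 dBm

−121.3 dBm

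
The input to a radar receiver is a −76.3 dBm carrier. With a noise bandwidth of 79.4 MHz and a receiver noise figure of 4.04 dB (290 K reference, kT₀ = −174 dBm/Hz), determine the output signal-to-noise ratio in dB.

Noise floor: N = −174 + 10 log₁₀(B) + NF
10 log₁₀(7.94×10⁷) = 79 dB
N = −174 + 79 + 4.04 = −90.96 dBm
SNR = P_sig − N = −76.3 − (−90.96) = 14.66 dB → 14.7 dB

14.7 dB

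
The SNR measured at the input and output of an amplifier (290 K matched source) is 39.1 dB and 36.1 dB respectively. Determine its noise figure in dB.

3.0 dB

NF (dB) = SNR_in(dB) − SNR_out(dB) when the source is at T₀
NF = 39.1 − 36.1 = 3.0 dB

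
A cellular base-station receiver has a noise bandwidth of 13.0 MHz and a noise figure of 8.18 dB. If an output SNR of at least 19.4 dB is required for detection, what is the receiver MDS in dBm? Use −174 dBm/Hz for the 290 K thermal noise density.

−75.3 dBm

Sensitivity = −174 + 10 log₁₀(B) + NF + SNR_min
= −174 + 71.14 + 8.18 + 19.4
= −75.28 dBm → −75.3 dBm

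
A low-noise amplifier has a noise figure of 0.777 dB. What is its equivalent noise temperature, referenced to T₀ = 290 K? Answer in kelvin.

F = 10^(0.777/10) = 1.19591
T_e = (F − 1)·T₀ = (1.19591 − 1) × 290 = 56.8 K

56.8 K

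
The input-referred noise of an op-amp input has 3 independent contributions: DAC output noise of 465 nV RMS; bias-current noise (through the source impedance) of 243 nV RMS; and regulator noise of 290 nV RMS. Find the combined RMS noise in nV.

599 nV

Uncorrelated sources add in power (mean-square): V_tot = √(ΣV_i²)
V_tot = √[(4.65×10⁻⁷)² + (2.43×10⁻⁷)² + (2.90×10⁻⁷)²] = 5.99×10⁻⁷ V = 599 nV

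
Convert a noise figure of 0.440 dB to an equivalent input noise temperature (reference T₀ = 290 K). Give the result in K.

F = 10^(0.440/10) = 1.10662
T_e = (F − 1)·T₀ = (1.10662 − 1) × 290 = 30.9 K

30.9 K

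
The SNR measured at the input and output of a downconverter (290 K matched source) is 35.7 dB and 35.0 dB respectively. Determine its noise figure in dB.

0.7 dB

NF (dB) = SNR_in(dB) − SNR_out(dB) when the source is at T₀
NF = 35.7 − 35.0 = 0.7 dB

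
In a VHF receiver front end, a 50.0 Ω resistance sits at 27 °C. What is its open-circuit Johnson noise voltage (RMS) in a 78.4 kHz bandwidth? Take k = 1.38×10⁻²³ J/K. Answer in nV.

255 nV

T = 27 °C + 273.15 = 300.15 K
V_n = √(4kTRB)
4kTRB = 4 × 1.38×10⁻²³ × 300.15 × 5.00×10¹ × 7.84×10⁴ = 6.49×10⁻¹⁴ V²
V_n = √(6.49×10⁻¹⁴) = 2.55×10⁻⁷ V = 255 nV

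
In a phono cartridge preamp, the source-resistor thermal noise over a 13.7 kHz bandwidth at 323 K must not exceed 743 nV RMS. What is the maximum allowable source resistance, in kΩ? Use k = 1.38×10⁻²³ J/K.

2.26 kΩ

Johnson–Nyquist: V_n = √(4kTRB) ⇒ R = V_n² / (4kTB)
4kTB = 4 × 1.38×10⁻²³ × 323 × 1.37×10⁴ = 2.44×10⁻¹⁶
R = (7.43×10⁻⁷)² / 2.44×10⁻¹⁶ = 2.26×10³ Ω = 2.26 kΩ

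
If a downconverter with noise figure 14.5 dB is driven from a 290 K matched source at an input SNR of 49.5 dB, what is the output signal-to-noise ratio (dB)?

35.0 dB

By definition F = SNR_in/SNR_out, so in dB: SNR_out = SNR_in − NF
SNR_out = 49.5 − 14.5 = 35.0 dB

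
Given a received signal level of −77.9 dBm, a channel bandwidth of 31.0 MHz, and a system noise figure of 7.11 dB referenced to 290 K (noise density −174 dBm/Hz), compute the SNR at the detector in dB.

14.1 dB

Noise floor: N = −174 + 10 log₁₀(B) + NF
10 log₁₀(3.10×10⁷) = 74.91 dB
N = −174 + 74.91 + 7.11 = −91.98 dBm
SNR = P_sig − N = −77.9 − (−91.98) = 14.08 dB → 14.1 dB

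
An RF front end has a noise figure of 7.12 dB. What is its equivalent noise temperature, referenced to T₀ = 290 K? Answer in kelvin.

F = 10^(7.12/10) = 5.15229
T_e = (F − 1)·T₀ = (5.15229 − 1) × 290 = 1204 K

1204 K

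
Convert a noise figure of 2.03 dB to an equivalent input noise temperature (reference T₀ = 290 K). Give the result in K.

173 K

F = 10^(2.03/10) = 1.59588
T_e = (F − 1)·T₀ = (1.59588 − 1) × 290 = 173 K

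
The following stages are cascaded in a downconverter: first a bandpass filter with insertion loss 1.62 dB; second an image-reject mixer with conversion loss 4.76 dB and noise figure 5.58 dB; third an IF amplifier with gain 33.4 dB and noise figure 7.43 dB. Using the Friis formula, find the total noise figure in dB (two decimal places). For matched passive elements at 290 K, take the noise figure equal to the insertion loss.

13.97 dB

Convert to linear (a loss of L dB is a gain of −L dB): F_i = 10^(NF_i/10), G_i = 10^(G_i,dB/10)
  Stage 1: F_1 = 10^(1.62/10) = 1.452, G_1 = 10^(−1.62/10) = 0.6887
  Stage 2: F_2 = 10^(5.58/10) = 3.614, G_2 = 10^(−4.76/10) = 0.3342
  Stage 3: F_3 = 10^(7.43/10) = 5.534, G_3 = 10^(33.4/10) = 2188
Friis cascade:
  F = 1.452 + (3.614 − 1)/0.6887 + (5.534 − 1)/0.2301 = 24.95
NF = 10 log₁₀(24.95) = 13.97 dB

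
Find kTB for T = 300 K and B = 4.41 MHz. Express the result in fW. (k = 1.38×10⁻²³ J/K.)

18.3 fW

P_n = kTB = 1.38×10⁻²³ × 300 × 4.41×10⁶ = 1.83×10⁻¹⁴ W = 18.3 fW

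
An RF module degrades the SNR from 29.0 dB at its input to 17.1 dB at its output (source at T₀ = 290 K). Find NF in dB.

11.9 dB

NF (dB) = SNR_in(dB) − SNR_out(dB) when the source is at T₀
NF = 29.0 − 17.1 = 11.9 dB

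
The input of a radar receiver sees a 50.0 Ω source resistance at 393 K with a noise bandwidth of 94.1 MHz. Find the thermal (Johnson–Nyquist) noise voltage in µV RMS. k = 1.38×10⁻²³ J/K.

V_n = √(4kTRB)
4kTRB = 4 × 1.38×10⁻²³ × 393 × 5.00×10¹ × 9.41×10⁷ = 1.02×10⁻¹⁰ V²
V_n = √(1.02×10⁻¹⁰) = 1.01×10⁻⁵ V = 10.1 µV

10.1 µV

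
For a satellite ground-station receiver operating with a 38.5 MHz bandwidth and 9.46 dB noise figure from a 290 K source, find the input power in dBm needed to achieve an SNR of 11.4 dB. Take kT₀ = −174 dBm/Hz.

−77.3 dBm

Sensitivity = −174 + 10 log₁₀(B) + NF + SNR_min
= −174 + 75.85 + 9.46 + 11.4
= −77.29 dBm → −77.3 dBm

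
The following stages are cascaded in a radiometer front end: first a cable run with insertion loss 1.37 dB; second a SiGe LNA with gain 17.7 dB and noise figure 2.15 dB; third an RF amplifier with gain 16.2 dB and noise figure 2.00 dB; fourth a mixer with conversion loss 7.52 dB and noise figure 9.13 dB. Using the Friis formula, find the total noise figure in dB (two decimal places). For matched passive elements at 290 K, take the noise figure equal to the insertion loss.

3.55 dB

Convert to linear (a loss of L dB is a gain of −L dB): F_i = 10^(NF_i/10), G_i = 10^(G_i,dB/10)
  Stage 1: F_1 = 10^(1.37/10) = 1.371, G_1 = 10^(−1.37/10) = 0.7295
  Stage 2: F_2 = 10^(2.15/10) = 1.641, G_2 = 10^(17.7/10) = 58.88
  Stage 3: F_3 = 10^(2.00/10) = 1.585, G_3 = 10^(16.2/10) = 41.69
  Stage 4: F_4 = 10^(9.13/10) = 8.185, G_4 = 10^(−7.52/10) = 0.1770
Friis cascade:
  F = 1.371 + (1.641 − 1)/0.7295 + (1.585 − 1)/42.95 + (8.185 − 1)/1791 = 2.267
NF = 10 log₁₀(2.267) = 3.55 dB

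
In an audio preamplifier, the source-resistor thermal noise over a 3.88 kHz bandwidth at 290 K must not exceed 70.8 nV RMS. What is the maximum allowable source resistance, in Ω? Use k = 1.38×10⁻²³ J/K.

80.7 Ω

Johnson–Nyquist: V_n = √(4kTRB) ⇒ R = V_n² / (4kTB)
4kTB = 4 × 1.38×10⁻²³ × 290 × 3.88×10³ = 6.21×10⁻¹⁷
R = (7.08×10⁻⁸)² / 6.21×10⁻¹⁷ = 8.07×10¹ Ω = 80.7 Ω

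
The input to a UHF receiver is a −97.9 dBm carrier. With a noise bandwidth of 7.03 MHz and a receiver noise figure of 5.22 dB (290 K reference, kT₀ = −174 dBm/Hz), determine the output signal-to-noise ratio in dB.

2.4 dB

Noise floor: N = −174 + 10 log₁₀(B) + NF
10 log₁₀(7.03×10⁶) = 68.47 dB
N = −174 + 68.47 + 5.22 = −100.31 dBm
SNR = P_sig − N = −97.9 − (−100.31) = 2.41 dB → 2.4 dB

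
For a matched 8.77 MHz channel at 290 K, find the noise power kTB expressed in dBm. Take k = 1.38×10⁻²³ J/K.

−104.5 dBm

P_n = kTB = 1.38×10⁻²³ × 290 × 8.77×10⁶ = 3.51×10⁻¹⁴ W
In dBm: 10 log₁₀(3.51×10⁻¹⁴ / 10⁻³) = −104.5 dBm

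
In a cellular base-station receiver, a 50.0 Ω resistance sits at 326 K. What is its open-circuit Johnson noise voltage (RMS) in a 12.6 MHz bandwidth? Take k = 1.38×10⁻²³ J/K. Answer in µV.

3.37 µV

V_n = √(4kTRB)
4kTRB = 4 × 1.38×10⁻²³ × 326 × 5.00×10¹ × 1.26×10⁷ = 1.13×10⁻¹¹ V²
V_n = √(1.13×10⁻¹¹) = 3.37×10⁻⁶ V = 3.37 µV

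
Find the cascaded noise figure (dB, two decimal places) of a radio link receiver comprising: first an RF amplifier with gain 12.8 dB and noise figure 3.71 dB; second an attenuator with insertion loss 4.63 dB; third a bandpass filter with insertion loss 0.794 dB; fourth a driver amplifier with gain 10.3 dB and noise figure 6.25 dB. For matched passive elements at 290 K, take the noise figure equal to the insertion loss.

Convert to linear (a loss of L dB is a gain of −L dB): F_i = 10^(NF_i/10), G_i = 10^(G_i,dB/10)
  Stage 1: F_1 = 10^(3.71/10) = 2.350, G_1 = 10^(12.8/10) = 19.05
  Stage 2: F_2 = 10^(4.63/10) = 2.904, G_2 = 10^(−4.63/10) = 0.3443
  Stage 3: F_3 = 10^(0.794/10) = 1.201, G_3 = 10^(−0.794/10) = 0.8329
  Stage 4: F_4 = 10^(6.25/10) = 4.217, G_4 = 10^(10.3/10) = 10.72
Friis cascade:
  F = 2.350 + (2.904 − 1)/19.05 + (1.201 − 1)/6.561 + (4.217 − 1)/5.465 = 3.069
NF = 10 log₁₀(3.069) = 4.87 dB

4.87 dB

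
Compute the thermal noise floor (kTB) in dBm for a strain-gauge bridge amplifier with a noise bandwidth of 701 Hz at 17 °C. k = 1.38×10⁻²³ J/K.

−145.5 dBm

T = 17 °C + 273.15 = 290.15 K
P_n = kTB = 1.38×10⁻²³ × 290.15 × 7.01×10² = 2.81×10⁻¹⁸ W
In dBm: 10 log₁₀(2.81×10⁻¹⁸ / 10⁻³) = −145.5 dBm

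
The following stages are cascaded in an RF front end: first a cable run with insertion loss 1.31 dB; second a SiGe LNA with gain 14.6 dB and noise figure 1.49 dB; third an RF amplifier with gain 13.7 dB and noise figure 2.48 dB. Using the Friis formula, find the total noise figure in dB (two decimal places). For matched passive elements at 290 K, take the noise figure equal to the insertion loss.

2.88 dB

Convert to linear (a loss of L dB is a gain of −L dB): F_i = 10^(NF_i/10), G_i = 10^(G_i,dB/10)
  Stage 1: F_1 = 10^(1.31/10) = 1.352, G_1 = 10^(−1.31/10) = 0.7396
  Stage 2: F_2 = 10^(1.49/10) = 1.409, G_2 = 10^(14.6/10) = 28.84
  Stage 3: F_3 = 10^(2.48/10) = 1.770, G_3 = 10^(13.7/10) = 23.44
Friis cascade:
  F = 1.352 + (1.409 − 1)/0.7396 + (1.770 − 1)/21.33 = 1.942
NF = 10 log₁₀(1.942) = 2.88 dB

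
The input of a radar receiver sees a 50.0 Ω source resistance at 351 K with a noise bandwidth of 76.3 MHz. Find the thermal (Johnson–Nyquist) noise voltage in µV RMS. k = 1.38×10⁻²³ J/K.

V_n = √(4kTRB)
4kTRB = 4 × 1.38×10⁻²³ × 351 × 5.00×10¹ × 7.63×10⁷ = 7.39×10⁻¹¹ V²
V_n = √(7.39×10⁻¹¹) = 8.60×10⁻⁶ V = 8.60 µV

8.60 µV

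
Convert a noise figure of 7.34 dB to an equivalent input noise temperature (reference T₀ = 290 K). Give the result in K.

F = 10^(7.34/10) = 5.42001
T_e = (F − 1)·T₀ = (5.42001 − 1) × 290 = 1282 K

1282 K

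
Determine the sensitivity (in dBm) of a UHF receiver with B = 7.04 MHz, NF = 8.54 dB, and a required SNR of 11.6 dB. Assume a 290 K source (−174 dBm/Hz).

Sensitivity = −174 + 10 log₁₀(B) + NF + SNR_min
= −174 + 68.48 + 8.54 + 11.6
= −85.38 dBm → −85.4 dBm

−85.4 dBm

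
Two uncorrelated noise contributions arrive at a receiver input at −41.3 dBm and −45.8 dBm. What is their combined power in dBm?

Convert to linear, add, convert back:
P₁ = 7.41×10⁻⁸ W, P₂ = 2.63×10⁻⁸ W
P_tot = 1.00×10⁻⁷ W → 10 log₁₀(P_tot / 10⁻³) = −40.0 dBm

−40.0 dBm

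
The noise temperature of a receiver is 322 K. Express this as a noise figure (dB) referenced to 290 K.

F = 1 + T_e/T₀ = 1 + 322/290 = 2.11034
NF = 10 log₁₀(2.11034) = 3.24 dB

3.24 dB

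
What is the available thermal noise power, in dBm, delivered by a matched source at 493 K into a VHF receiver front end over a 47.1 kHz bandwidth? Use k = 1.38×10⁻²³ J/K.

P_n = kTB = 1.38×10⁻²³ × 493 × 4.71×10⁴ = 3.20×10⁻¹⁶ W
In dBm: 10 log₁₀(3.20×10⁻¹⁶ / 10⁻³) = −124.9 dBm

−124.9 dBm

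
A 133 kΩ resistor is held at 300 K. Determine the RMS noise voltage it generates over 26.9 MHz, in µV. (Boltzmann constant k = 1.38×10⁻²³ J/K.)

243 µV

V_n = √(4kTRB)
4kTRB = 4 × 1.38×10⁻²³ × 300 × 1.33×10⁵ × 2.69×10⁷ = 5.92×10⁻⁸ V²
V_n = √(5.92×10⁻⁸) = 2.43×10⁻⁴ V = 243 µV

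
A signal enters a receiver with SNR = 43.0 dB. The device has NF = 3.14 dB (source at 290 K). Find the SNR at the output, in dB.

By definition F = SNR_in/SNR_out, so in dB: SNR_out = SNR_in − NF
SNR_out = 43.0 − 3.14 = 39.86 dB

39.86 dB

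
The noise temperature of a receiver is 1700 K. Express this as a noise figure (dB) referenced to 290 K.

F = 1 + T_e/T₀ = 1 + 1700/290 = 6.86207
NF = 10 log₁₀(6.86207) = 8.36 dB

8.36 dB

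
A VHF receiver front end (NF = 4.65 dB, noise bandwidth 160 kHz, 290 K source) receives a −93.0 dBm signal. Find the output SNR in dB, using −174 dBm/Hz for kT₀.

24.3 dB

Noise floor: N = −174 + 10 log₁₀(B) + NF
10 log₁₀(1.60×10⁵) = 52.04 dB
N = −174 + 52.04 + 4.65 = −117.31 dBm
SNR = P_sig − N = −93.0 − (−117.31) = 24.31 dB → 24.3 dB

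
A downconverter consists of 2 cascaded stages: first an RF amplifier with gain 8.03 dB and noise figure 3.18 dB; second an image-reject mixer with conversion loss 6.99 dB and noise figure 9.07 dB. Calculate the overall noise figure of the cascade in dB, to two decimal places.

5.04 dB

Convert to linear (a loss of L dB is a gain of −L dB): F_i = 10^(NF_i/10), G_i = 10^(G_i,dB/10)
  Stage 1: F_1 = 10^(3.18/10) = 2.080, G_1 = 10^(8.03/10) = 6.353
  Stage 2: F_2 = 10^(9.07/10) = 8.072, G_2 = 10^(−6.99/10) = 0.2000
Friis cascade:
  F = 2.080 + (8.072 − 1)/6.353 = 3.193
NF = 10 log₁₀(3.193) = 5.04 dB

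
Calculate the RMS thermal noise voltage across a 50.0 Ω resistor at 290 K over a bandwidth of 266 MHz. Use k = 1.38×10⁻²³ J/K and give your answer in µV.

14.6 µV

V_n = √(4kTRB)
4kTRB = 4 × 1.38×10⁻²³ × 290 × 5.00×10¹ × 2.66×10⁸ = 2.13×10⁻¹⁰ V²
V_n = √(2.13×10⁻¹⁰) = 1.46×10⁻⁵ V = 14.6 µV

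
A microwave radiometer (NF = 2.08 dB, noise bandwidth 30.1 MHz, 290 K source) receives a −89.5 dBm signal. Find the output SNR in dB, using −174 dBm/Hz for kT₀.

7.6 dB

Noise floor: N = −174 + 10 log₁₀(B) + NF
10 log₁₀(3.01×10⁷) = 74.79 dB
N = −174 + 74.79 + 2.08 = −97.13 dBm
SNR = P_sig − N = −89.5 − (−97.13) = 7.63 dB → 7.6 dB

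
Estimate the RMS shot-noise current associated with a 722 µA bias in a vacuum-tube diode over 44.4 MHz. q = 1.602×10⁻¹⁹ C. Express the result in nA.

101 nA

I_n = √(2qI·B)
2qI·B = 2 × 1.602×10⁻¹⁹ × 7.22×10⁻⁴ × 4.44×10⁷ = 1.03×10⁻¹⁴ A²
I_n = √(1.03×10⁻¹⁴) = 1.01×10⁻⁷ A = 101 nA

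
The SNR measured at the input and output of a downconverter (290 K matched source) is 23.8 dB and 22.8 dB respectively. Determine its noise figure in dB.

1.0 dB

NF (dB) = SNR_in(dB) − SNR_out(dB) when the source is at T₀
NF = 23.8 − 22.8 = 1.0 dB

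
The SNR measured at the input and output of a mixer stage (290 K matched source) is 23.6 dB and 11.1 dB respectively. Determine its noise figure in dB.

NF (dB) = SNR_in(dB) − SNR_out(dB) when the source is at T₀
NF = 23.6 − 11.1 = 12.5 dB

12.5 dB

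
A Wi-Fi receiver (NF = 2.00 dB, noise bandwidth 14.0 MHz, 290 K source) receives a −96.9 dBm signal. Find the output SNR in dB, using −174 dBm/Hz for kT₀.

Noise floor: N = −174 + 10 log₁₀(B) + NF
10 log₁₀(1.40×10⁷) = 71.46 dB
N = −174 + 71.46 + 2.00 = −100.54 dBm
SNR = P_sig − N = −96.9 − (−100.54) = 3.64 dB → 3.6 dB

3.6 dB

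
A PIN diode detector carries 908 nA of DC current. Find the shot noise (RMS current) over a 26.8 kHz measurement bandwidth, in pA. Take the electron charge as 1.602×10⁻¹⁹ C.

I_n = √(2qI·B)
2qI·B = 2 × 1.602×10⁻¹⁹ × 9.08×10⁻⁷ × 2.68×10⁴ = 7.80×10⁻²¹ A²
I_n = √(7.80×10⁻²¹) = 8.83×10⁻¹¹ A = 88.3 pA

88.3 pA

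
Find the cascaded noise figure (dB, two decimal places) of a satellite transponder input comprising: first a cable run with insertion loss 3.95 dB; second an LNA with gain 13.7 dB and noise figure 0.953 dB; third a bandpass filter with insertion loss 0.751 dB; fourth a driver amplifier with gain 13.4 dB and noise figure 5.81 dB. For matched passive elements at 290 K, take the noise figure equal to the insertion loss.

5.40 dB

Convert to linear (a loss of L dB is a gain of −L dB): F_i = 10^(NF_i/10), G_i = 10^(G_i,dB/10)
  Stage 1: F_1 = 10^(3.95/10) = 2.483, G_1 = 10^(−3.95/10) = 0.4027
  Stage 2: F_2 = 10^(0.953/10) = 1.245, G_2 = 10^(13.7/10) = 23.44
  Stage 3: F_3 = 10^(0.751/10) = 1.189, G_3 = 10^(−0.751/10) = 0.8412
  Stage 4: F_4 = 10^(5.81/10) = 3.811, G_4 = 10^(13.4/10) = 21.88
Friis cascade:
  F = 2.483 + (1.245 − 1)/0.4027 + (1.189 − 1)/9.441 + (3.811 − 1)/7.941 = 3.466
NF = 10 log₁₀(3.466) = 5.40 dB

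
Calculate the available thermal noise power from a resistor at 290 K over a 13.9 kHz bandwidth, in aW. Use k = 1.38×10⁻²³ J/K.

P_n = kTB = 1.38×10⁻²³ × 290 × 1.39×10⁴ = 5.56×10⁻¹⁷ W = 55.6 aW

55.6 aW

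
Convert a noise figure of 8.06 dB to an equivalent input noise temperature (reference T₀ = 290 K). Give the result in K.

F = 10^(8.06/10) = 6.39735
T_e = (F − 1)·T₀ = (6.39735 − 1) × 290 = 1565 K

1565 K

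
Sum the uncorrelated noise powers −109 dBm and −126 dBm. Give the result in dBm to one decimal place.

Convert to linear, add, convert back:
P₁ = 1.26×10⁻¹⁴ W, P₂ = 2.51×10⁻¹⁶ W
P_tot = 1.28×10⁻¹⁴ W → 10 log₁₀(P_tot / 10⁻³) = −108.9 dBm

−108.9 dBm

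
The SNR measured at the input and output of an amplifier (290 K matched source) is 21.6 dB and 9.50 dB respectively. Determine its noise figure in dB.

NF (dB) = SNR_in(dB) − SNR_out(dB) when the source is at T₀
NF = 21.6 − 9.50 = 12.10 dB

12.10 dB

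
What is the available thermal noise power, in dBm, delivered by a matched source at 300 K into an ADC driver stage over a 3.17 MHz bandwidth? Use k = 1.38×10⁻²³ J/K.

−108.8 dBm

P_n = kTB = 1.38×10⁻²³ × 300 × 3.17×10⁶ = 1.31×10⁻¹⁴ W
In dBm: 10 log₁₀(1.31×10⁻¹⁴ / 10⁻³) = −108.8 dBm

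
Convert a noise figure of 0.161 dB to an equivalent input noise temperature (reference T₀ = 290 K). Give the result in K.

F = 10^(0.161/10) = 1.03777
T_e = (F − 1)·T₀ = (1.03777 − 1) × 290 = 11.0 K

11.0 K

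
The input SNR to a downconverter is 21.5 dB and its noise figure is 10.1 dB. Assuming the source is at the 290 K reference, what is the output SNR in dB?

By definition F = SNR_in/SNR_out, so in dB: SNR_out = SNR_in − NF
SNR_out = 21.5 − 10.1 = 11.4 dB

11.4 dB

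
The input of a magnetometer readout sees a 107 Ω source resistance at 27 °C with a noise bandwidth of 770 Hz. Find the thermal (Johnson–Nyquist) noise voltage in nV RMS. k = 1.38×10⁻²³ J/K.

T = 27 °C + 273.15 = 300.15 K
V_n = √(4kTRB)
4kTRB = 4 × 1.38×10⁻²³ × 300.15 × 1.07×10² × 7.70×10² = 1.37×10⁻¹⁵ V²
V_n = √(1.37×10⁻¹⁵) = 3.69×10⁻⁸ V = 36.9 nV

36.9 nV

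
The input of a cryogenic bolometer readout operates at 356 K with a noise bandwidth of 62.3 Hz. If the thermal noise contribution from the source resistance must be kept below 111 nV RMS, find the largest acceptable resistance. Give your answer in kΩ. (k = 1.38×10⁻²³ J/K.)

10.1 kΩ

Johnson–Nyquist: V_n = √(4kTRB) ⇒ R = V_n² / (4kTB)
4kTB = 4 × 1.38×10⁻²³ × 356 × 6.23×10¹ = 1.22×10⁻¹⁸
R = (1.11×10⁻⁷)² / 1.22×10⁻¹⁸ = 1.01×10⁴ Ω = 10.1 kΩ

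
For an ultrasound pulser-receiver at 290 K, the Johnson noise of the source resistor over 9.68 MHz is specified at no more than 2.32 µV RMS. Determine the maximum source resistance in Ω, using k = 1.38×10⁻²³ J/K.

34.7 Ω

Johnson–Nyquist: V_n = √(4kTRB) ⇒ R = V_n² / (4kTB)
4kTB = 4 × 1.38×10⁻²³ × 290 × 9.68×10⁶ = 1.55×10⁻¹³
R = (2.32×10⁻⁶)² / 1.55×10⁻¹³ = 3.47×10¹ Ω = 34.7 Ω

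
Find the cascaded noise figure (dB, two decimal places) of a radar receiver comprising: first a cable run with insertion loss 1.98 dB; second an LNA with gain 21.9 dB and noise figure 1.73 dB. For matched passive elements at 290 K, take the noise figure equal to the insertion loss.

3.71 dB

Convert to linear (a loss of L dB is a gain of −L dB): F_i = 10^(NF_i/10), G_i = 10^(G_i,dB/10)
  Stage 1: F_1 = 10^(1.98/10) = 1.578, G_1 = 10^(−1.98/10) = 0.6339
  Stage 2: F_2 = 10^(1.73/10) = 1.489, G_2 = 10^(21.9/10) = 154.9
Friis cascade:
  F = 1.578 + (1.489 − 1)/0.6339 = 2.350
NF = 10 log₁₀(2.350) = 3.71 dB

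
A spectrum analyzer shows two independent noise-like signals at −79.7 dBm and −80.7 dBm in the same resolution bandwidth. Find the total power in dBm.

−77.2 dBm

Convert to linear, add, convert back:
P₁ = 1.07×10⁻¹¹ W, P₂ = 8.51×10⁻¹² W
P_tot = 1.92×10⁻¹¹ W → 10 log₁₀(P_tot / 10⁻³) = −77.2 dBm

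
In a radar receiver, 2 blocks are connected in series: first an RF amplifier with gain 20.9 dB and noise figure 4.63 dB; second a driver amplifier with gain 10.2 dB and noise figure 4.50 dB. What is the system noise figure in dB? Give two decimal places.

4.65 dB

Convert to linear (a loss of L dB is a gain of −L dB): F_i = 10^(NF_i/10), G_i = 10^(G_i,dB/10)
  Stage 1: F_1 = 10^(4.63/10) = 2.904, G_1 = 10^(20.9/10) = 123.0
  Stage 2: F_2 = 10^(4.50/10) = 2.818, G_2 = 10^(10.2/10) = 10.47
Friis cascade:
  F = 2.904 + (2.818 − 1)/123.0 = 2.919
NF = 10 log₁₀(2.919) = 4.65 dB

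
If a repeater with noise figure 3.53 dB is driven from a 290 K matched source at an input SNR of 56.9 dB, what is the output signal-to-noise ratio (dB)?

By definition F = SNR_in/SNR_out, so in dB: SNR_out = SNR_in − NF
SNR_out = 56.9 − 3.53 = 53.37 dB

53.37 dB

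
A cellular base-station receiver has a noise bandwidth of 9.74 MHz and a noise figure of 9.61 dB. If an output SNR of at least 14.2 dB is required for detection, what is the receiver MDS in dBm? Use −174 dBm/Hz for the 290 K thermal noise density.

−80.3 dBm

Sensitivity = −174 + 10 log₁₀(B) + NF + SNR_min
= −174 + 69.89 + 9.61 + 14.2
= −80.30 dBm → −80.3 dBm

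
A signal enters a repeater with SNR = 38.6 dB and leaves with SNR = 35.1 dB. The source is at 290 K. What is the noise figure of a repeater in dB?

NF (dB) = SNR_in(dB) − SNR_out(dB) when the source is at T₀
NF = 38.6 − 35.1 = 3.5 dB

3.5 dB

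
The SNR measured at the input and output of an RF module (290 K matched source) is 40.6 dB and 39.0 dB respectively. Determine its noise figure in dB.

1.6 dB

NF (dB) = SNR_in(dB) − SNR_out(dB) when the source is at T₀
NF = 40.6 − 39.0 = 1.6 dB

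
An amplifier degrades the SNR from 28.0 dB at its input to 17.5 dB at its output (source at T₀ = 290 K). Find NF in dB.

10.5 dB

NF (dB) = SNR_in(dB) − SNR_out(dB) when the source is at T₀
NF = 28.0 − 17.5 = 10.5 dB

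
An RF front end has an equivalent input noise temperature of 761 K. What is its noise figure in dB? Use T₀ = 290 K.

5.59 dB

F = 1 + T_e/T₀ = 1 + 761/290 = 3.62414
NF = 10 log₁₀(3.62414) = 5.59 dB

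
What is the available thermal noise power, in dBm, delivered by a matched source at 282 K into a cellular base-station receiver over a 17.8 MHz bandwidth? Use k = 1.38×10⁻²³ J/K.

P_n = kTB = 1.38×10⁻²³ × 282 × 1.78×10⁷ = 6.93×10⁻¹⁴ W
In dBm: 10 log₁₀(6.93×10⁻¹⁴ / 10⁻³) = −101.6 dBm

−101.6 dBm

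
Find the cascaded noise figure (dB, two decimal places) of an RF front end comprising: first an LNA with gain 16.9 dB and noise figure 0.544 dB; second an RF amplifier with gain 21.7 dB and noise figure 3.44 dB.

Convert to linear (a loss of L dB is a gain of −L dB): F_i = 10^(NF_i/10), G_i = 10^(G_i,dB/10)
  Stage 1: F_1 = 10^(0.544/10) = 1.133, G_1 = 10^(16.9/10) = 48.98
  Stage 2: F_2 = 10^(3.44/10) = 2.208, G_2 = 10^(21.7/10) = 147.9
Friis cascade:
  F = 1.133 + (2.208 − 1)/48.98 = 1.158
NF = 10 log₁₀(1.158) = 0.64 dB

0.64 dB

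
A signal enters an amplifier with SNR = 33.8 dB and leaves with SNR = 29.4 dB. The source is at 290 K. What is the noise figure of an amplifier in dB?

NF (dB) = SNR_in(dB) − SNR_out(dB) when the source is at T₀
NF = 33.8 − 29.4 = 4.4 dB

4.4 dB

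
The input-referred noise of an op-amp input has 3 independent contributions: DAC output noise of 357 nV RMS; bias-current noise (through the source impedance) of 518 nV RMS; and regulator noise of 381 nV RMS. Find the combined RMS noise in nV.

Uncorrelated sources add in power (mean-square): V_tot = √(ΣV_i²)
V_tot = √[(3.57×10⁻⁷)² + (5.18×10⁻⁷)² + (3.81×10⁻⁷)²] = 7.35×10⁻⁷ V = 735 nV

735 nV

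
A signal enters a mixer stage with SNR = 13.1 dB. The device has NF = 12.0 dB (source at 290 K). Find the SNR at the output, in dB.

1.1 dB

By definition F = SNR_in/SNR_out, so in dB: SNR_out = SNR_in − NF
SNR_out = 13.1 − 12.0 = 1.1 dB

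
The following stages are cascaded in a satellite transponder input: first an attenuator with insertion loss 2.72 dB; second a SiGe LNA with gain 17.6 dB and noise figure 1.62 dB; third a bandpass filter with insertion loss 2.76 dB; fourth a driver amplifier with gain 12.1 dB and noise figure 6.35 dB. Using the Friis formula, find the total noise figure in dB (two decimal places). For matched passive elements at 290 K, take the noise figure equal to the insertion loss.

Convert to linear (a loss of L dB is a gain of −L dB): F_i = 10^(NF_i/10), G_i = 10^(G_i,dB/10)
  Stage 1: F_1 = 10^(2.72/10) = 1.871, G_1 = 10^(−2.72/10) = 0.5346
  Stage 2: F_2 = 10^(1.62/10) = 1.452, G_2 = 10^(17.6/10) = 57.54
  Stage 3: F_3 = 10^(2.76/10) = 1.888, G_3 = 10^(−2.76/10) = 0.5297
  Stage 4: F_4 = 10^(6.35/10) = 4.315, G_4 = 10^(12.1/10) = 16.22
Friis cascade:
  F = 1.871 + (1.452 − 1)/0.5346 + (1.888 − 1)/30.76 + (4.315 − 1)/16.29 = 2.949
NF = 10 log₁₀(2.949) = 4.70 dB

4.70 dB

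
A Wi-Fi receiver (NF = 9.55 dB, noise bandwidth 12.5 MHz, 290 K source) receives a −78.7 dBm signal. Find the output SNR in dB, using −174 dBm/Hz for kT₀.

14.8 dB

Noise floor: N = −174 + 10 log₁₀(B) + NF
10 log₁₀(1.25×10⁷) = 70.97 dB
N = −174 + 70.97 + 9.55 = −93.48 dBm
SNR = P_sig − N = −78.7 − (−93.48) = 14.78 dB → 14.8 dB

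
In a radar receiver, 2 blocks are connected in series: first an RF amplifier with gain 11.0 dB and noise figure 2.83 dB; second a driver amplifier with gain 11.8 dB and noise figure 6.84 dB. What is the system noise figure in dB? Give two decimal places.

3.47 dB

Convert to linear (a loss of L dB is a gain of −L dB): F_i = 10^(NF_i/10), G_i = 10^(G_i,dB/10)
  Stage 1: F_1 = 10^(2.83/10) = 1.919, G_1 = 10^(11.0/10) = 12.59
  Stage 2: F_2 = 10^(6.84/10) = 4.831, G_2 = 10^(11.8/10) = 15.14
Friis cascade:
  F = 1.919 + (4.831 − 1)/12.59 = 2.223
NF = 10 log₁₀(2.223) = 3.47 dB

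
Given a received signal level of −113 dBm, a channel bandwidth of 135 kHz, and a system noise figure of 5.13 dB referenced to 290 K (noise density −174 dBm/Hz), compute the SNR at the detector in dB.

Noise floor: N = −174 + 10 log₁₀(B) + NF
10 log₁₀(1.35×10⁵) = 51.3 dB
N = −174 + 51.3 + 5.13 = −117.57 dBm
SNR = P_sig − N = −113 − (−117.57) = 4.57 dB → 4.6 dB

4.6 dB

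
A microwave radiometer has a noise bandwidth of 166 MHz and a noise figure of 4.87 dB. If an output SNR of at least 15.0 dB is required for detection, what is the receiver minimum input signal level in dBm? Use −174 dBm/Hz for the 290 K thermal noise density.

Sensitivity = −174 + 10 log₁₀(B) + NF + SNR_min
= −174 + 82.2 + 4.87 + 15.0
= −71.93 dBm → −71.9 dBm

−71.9 dBm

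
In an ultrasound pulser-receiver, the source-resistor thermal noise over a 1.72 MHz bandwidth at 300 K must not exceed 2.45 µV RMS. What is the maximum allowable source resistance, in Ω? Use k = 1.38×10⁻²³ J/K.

211 Ω

Johnson–Nyquist: V_n = √(4kTRB) ⇒ R = V_n² / (4kTB)
4kTB = 4 × 1.38×10⁻²³ × 300 × 1.72×10⁶ = 2.85×10⁻¹⁴
R = (2.45×10⁻⁶)² / 2.85×10⁻¹⁴ = 2.11×10² Ω = 211 Ω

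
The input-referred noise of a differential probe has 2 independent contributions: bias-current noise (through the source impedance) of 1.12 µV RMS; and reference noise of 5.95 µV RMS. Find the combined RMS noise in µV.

6.05 µV

Uncorrelated sources add in power (mean-square): V_tot = √(ΣV_i²)
V_tot = √[(1.12×10⁻⁶)² + (5.95×10⁻⁶)²] = 6.05×10⁻⁶ V = 6.05 µV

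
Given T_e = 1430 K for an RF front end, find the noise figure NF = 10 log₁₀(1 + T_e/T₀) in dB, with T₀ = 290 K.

7.73 dB

F = 1 + T_e/T₀ = 1 + 1430/290 = 5.93103
NF = 10 log₁₀(5.93103) = 7.73 dB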